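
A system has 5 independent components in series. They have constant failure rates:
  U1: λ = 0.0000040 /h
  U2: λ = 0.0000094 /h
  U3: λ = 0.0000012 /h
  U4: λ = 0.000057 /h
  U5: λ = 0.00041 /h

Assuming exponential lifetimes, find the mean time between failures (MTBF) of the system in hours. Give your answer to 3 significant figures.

Series of exponential components: λ_sys = Σ λ_i
λ_sys = 0.0000040 + 0.0000094 + 0.0000012 + 0.000057 + 0.00041 = 4.8160e-04 /h
MTBF = 1 / λ_sys = 2080 h

2080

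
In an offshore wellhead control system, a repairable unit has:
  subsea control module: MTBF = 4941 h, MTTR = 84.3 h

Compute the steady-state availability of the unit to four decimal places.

0.9832

A(subsea control module) = MTBF/(MTBF+MTTR) = 4941/(4941+84.3) = 0.9832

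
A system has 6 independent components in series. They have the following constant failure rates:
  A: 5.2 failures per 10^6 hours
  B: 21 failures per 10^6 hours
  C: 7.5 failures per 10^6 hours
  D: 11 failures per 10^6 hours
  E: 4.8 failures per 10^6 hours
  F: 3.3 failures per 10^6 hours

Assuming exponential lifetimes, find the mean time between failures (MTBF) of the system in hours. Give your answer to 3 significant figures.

18900

Series of exponential components: λ_sys = Σ λ_i
λ_sys = 0.0000052 + 0.000021 + 0.0000075 + 0.000011 + 0.0000048 + 0.0000033 = 5.2800e-05 /h
MTBF = 1 / λ_sys = 18900 h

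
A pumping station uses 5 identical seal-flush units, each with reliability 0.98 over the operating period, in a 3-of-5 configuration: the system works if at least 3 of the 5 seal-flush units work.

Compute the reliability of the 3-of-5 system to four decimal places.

R = Σ_{i=3}^{5} C(5,i) p^i (1−p)^{5−i} with p = 0.98
C(5,3)·0.98^3·0.02^2 = 0.003765
C(5,4)·0.98^4·0.02^1 = 0.092237
C(5,5)·0.98^5·0.02^0 = 0.903921
Sum = 0.9999

0.9999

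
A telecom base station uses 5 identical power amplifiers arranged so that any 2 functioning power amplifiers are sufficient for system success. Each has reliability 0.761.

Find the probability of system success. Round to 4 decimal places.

R = Σ_{i=2}^{5} C(5,i) p^i (1−p)^{5−i} with p = 0.761
C(5,2)·0.761^2·0.239^3 = 0.079061
C(5,3)·0.761^3·0.239^2 = 0.251739
C(5,4)·0.761^4·0.239^1 = 0.400780
C(5,5)·0.761^5·0.239^0 = 0.255225
Sum = 0.9868

0.9868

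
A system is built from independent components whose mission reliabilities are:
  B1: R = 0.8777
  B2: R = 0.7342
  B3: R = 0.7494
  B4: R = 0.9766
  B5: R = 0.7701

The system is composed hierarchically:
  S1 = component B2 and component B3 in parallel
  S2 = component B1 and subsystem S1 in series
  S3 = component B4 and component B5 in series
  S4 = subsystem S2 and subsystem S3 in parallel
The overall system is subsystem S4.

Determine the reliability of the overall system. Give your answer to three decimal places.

Parallel (B2 and B3): 1 − (1 − 0.73420)(1 − 0.74940) = 0.93339
Series (B1 and [0.93339]): 0.87770 × 0.93339 = 0.81924
Series (B4 and B5): 0.97660 × 0.77010 = 0.75208
Parallel ([0.81924] and [0.75208]): 1 − (1 − 0.81924)(1 − 0.75208) = 0.955

0.955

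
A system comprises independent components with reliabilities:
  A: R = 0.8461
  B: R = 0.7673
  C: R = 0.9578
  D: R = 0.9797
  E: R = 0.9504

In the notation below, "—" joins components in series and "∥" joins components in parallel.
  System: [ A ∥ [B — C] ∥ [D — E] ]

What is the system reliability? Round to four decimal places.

0.9972

Series (B and C): 0.767300 × 0.957800 = 0.734920
Series (D and E): 0.979700 × 0.950400 = 0.931107
Parallel (A, [0.734920], and [0.931107]): 1 − (1 − 0.846100)(1 − 0.734920)(1 − 0.931107) = 0.9972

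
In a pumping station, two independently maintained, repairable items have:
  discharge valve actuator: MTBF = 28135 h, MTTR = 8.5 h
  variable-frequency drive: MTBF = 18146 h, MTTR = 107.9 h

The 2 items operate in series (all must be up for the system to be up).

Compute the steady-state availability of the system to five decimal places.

0.99379

A(discharge valve actuator) = MTBF/(MTBF+MTTR) = 28135/(28135+8.5) = 0.999698
A(variable-frequency drive) = MTBF/(MTBF+MTTR) = 18146/(18146+107.9) = 0.994089
Series availability: 0.999698 × 0.994089 = 0.99379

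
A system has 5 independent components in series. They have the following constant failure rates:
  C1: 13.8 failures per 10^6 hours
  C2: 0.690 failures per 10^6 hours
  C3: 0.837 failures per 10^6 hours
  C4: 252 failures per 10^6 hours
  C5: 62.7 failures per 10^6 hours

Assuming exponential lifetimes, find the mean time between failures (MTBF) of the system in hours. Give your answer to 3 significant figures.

Series of exponential components: λ_sys = Σ λ_i
λ_sys = 0.0000138 + 0.000000690 + 0.000000837 + 0.000252 + 0.0000627 = 3.3003e-04 /h
MTBF = 1 / λ_sys = 3030 h

3030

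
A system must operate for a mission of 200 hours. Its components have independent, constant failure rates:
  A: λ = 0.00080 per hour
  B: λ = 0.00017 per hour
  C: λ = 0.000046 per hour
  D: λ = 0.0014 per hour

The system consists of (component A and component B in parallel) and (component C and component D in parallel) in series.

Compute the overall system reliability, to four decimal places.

R(A) = exp(−0.00080 × 200) = 0.852144
R(B) = exp(−0.00017 × 200) = 0.966572
R(C) = exp(−0.000046 × 200) = 0.990842
R(D) = exp(−0.0014 × 200) = 0.755784
Parallel (A and B): 1 − (1 − 0.852144)(1 − 0.966572) = 0.995057
Parallel (C and D): 1 − (1 − 0.990842)(1 − 0.755784) = 0.997763
Series ([0.995057] and [0.997763]): 0.995057 × 0.997763 = 0.9928

0.9928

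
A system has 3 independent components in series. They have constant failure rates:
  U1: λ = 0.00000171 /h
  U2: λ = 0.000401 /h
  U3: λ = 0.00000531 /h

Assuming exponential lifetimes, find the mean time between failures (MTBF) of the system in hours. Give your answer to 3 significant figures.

2450

Series of exponential components: λ_sys = Σ λ_i
λ_sys = 0.00000171 + 0.000401 + 0.00000531 = 4.0802e-04 /h
MTBF = 1 / λ_sys = 2450 h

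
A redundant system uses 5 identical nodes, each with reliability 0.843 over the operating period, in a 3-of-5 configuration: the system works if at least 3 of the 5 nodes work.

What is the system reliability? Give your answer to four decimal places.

R = Σ_{i=3}^{5} C(5,i) p^i (1−p)^{5−i} with p = 0.843
C(5,3)·0.843^3·0.157^2 = 0.147667
C(5,4)·0.843^4·0.157^1 = 0.396442
C(5,5)·0.843^5·0.157^0 = 0.425734
Sum = 0.9698

0.9698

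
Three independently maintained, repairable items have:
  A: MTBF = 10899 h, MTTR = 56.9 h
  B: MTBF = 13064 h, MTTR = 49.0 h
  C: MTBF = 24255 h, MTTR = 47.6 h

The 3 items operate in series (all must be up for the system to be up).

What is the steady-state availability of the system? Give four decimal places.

A(A) = MTBF/(MTBF+MTTR) = 10899/(10899+56.9) = 0.994806
A(B) = MTBF/(MTBF+MTTR) = 13064/(13064+49.0) = 0.996263
A(C) = MTBF/(MTBF+MTTR) = 24255/(24255+47.6) = 0.998041
Series availability: 0.994806 × 0.996263 × 0.998041 = 0.9891

0.9891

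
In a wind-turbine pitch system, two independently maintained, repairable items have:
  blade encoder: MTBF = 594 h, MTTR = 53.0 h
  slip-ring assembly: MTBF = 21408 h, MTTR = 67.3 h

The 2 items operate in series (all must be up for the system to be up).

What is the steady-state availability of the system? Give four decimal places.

0.9152

A(blade encoder) = MTBF/(MTBF+MTTR) = 594/(594+53.0) = 0.918083
A(slip-ring assembly) = MTBF/(MTBF+MTTR) = 21408/(21408+67.3) = 0.996866
Series availability: 0.918083 × 0.996866 = 0.9152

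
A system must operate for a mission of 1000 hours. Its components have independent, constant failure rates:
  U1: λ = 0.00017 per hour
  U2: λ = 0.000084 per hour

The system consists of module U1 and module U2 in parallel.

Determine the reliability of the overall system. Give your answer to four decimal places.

0.9874

R(U1) = exp(−0.00017 × 1000) = 0.843665
R(U2) = exp(−0.000084 × 1000) = 0.919431
Parallel (U1 and U2): 1 − (1 − 0.843665)(1 − 0.919431) = 0.9874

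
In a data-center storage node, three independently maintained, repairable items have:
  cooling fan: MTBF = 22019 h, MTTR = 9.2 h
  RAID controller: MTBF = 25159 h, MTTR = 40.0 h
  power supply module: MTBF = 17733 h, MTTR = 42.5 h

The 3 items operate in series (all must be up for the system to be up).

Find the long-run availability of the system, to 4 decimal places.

A(cooling fan) = MTBF/(MTBF+MTTR) = 22019/(22019+9.2) = 0.999582
A(RAID controller) = MTBF/(MTBF+MTTR) = 25159/(25159+40.0) = 0.998413
A(power supply module) = MTBF/(MTBF+MTTR) = 17733/(17733+42.5) = 0.997609
Series availability: 0.999582 × 0.998413 × 0.997609 = 0.9956

0.9956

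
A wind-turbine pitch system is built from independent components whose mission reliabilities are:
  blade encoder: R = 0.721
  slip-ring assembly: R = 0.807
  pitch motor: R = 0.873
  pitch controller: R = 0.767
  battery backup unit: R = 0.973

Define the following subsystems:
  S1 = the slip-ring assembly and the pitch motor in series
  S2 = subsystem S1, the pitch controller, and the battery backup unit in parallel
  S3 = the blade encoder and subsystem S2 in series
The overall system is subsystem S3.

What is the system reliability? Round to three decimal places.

Series (slip-ring assembly and pitch motor): 0.80700 × 0.87300 = 0.70451
Parallel ([0.70451], pitch controller, and battery backup unit): 1 − (1 − 0.70451)(1 − 0.76700)(1 − 0.97300) = 0.99814
Series (blade encoder and [0.99814]): 0.72100 × 0.99814 = 0.720

0.720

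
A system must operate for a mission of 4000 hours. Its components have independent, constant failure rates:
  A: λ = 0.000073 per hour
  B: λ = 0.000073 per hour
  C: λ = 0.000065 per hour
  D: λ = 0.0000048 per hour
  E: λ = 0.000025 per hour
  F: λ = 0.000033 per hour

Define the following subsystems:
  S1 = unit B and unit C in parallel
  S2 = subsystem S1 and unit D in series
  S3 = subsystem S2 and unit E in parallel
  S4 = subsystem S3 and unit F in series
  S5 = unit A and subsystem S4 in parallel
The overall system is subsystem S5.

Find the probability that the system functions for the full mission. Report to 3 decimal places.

0.967

R(A) = exp(−0.000073 × 4000) = 0.74677
R(B) = exp(−0.000073 × 4000) = 0.74677
R(C) = exp(−0.000065 × 4000) = 0.77105
R(D) = exp(−0.0000048 × 4000) = 0.98098
R(E) = exp(−0.000025 × 4000) = 0.90484
R(F) = exp(−0.000033 × 4000) = 0.87634
Parallel (B and C): 1 − (1 − 0.74677)(1 − 0.77105) = 0.94202
Series ([0.94202] and D): 0.94202 × 0.98098 = 0.92410
Parallel ([0.92410] and E): 1 − (1 − 0.92410)(1 − 0.90484) = 0.99278
Series ([0.99278] and F): 0.99278 × 0.87634 = 0.87001
Parallel (A and [0.87001]): 1 − (1 − 0.74677)(1 − 0.87001) = 0.967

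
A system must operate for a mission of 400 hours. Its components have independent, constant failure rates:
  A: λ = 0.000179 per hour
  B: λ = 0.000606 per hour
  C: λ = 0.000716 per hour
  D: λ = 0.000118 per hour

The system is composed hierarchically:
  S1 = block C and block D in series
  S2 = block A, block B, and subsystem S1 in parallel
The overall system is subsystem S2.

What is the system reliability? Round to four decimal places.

0.9958

R(A) = exp(−0.000179 × 400) = 0.930903
R(B) = exp(−0.000606 × 400) = 0.784742
R(C) = exp(−0.000716 × 400) = 0.750962
R(D) = exp(−0.000118 × 400) = 0.953897
Series (C and D): 0.750962 × 0.953897 = 0.716340
Parallel (A, B, and [0.716340]): 1 − (1 − 0.930903)(1 − 0.784742)(1 − 0.716340) = 0.9958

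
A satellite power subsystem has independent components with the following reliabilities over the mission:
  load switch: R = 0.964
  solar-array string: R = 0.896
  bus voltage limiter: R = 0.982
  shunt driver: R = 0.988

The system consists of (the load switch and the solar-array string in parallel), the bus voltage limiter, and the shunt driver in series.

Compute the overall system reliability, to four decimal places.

Parallel (load switch and solar-array string): 1 − (1 − 0.964000)(1 − 0.896000) = 0.996256
Series ([0.996256], bus voltage limiter, and shunt driver): 0.996256 × 0.982000 × 0.988000 = 0.9666

0.9666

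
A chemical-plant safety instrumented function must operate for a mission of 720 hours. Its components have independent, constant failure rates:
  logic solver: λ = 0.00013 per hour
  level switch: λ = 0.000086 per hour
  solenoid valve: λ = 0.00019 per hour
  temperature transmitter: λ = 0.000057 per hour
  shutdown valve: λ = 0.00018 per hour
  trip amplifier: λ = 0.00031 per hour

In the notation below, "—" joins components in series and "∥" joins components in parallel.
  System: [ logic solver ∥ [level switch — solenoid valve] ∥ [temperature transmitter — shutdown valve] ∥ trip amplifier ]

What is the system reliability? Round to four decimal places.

0.9995

R(logic solver) = exp(−0.00013 × 720) = 0.910647
R(level switch) = exp(−0.000086 × 720) = 0.939958
R(solenoid valve) = exp(−0.00019 × 720) = 0.872145
R(temperature transmitter) = exp(−0.000057 × 720) = 0.959791
R(shutdown valve) = exp(−0.00018 × 720) = 0.878447
R(trip amplifier) = exp(−0.00031 × 720) = 0.799955
Series (level switch and solenoid valve): 0.939958 × 0.872145 = 0.819780
Series (temperature transmitter and shutdown valve): 0.959791 × 0.878447 = 0.843126
Parallel (logic solver, [0.819780], [0.843126], and trip amplifier): 1 − (1 − 0.910647)(1 − 0.819780)(1 − 0.843126)(1 − 0.799955) = 0.9995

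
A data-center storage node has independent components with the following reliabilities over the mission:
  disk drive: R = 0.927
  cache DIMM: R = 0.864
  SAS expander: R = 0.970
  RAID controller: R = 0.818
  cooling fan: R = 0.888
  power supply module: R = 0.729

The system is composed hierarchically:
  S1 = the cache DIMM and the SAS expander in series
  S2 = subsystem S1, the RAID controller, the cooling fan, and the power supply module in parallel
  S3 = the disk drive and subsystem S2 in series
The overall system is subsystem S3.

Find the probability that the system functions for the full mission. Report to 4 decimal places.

0.9262

Series (cache DIMM and SAS expander): 0.864000 × 0.970000 = 0.838080
Parallel ([0.838080], RAID controller, cooling fan, and power supply module): 1 − (1 − 0.838080)(1 − 0.818000)(1 − 0.888000)(1 − 0.729000) = 0.999106
Series (disk drive and [0.999106]): 0.927000 × 0.999106 = 0.9262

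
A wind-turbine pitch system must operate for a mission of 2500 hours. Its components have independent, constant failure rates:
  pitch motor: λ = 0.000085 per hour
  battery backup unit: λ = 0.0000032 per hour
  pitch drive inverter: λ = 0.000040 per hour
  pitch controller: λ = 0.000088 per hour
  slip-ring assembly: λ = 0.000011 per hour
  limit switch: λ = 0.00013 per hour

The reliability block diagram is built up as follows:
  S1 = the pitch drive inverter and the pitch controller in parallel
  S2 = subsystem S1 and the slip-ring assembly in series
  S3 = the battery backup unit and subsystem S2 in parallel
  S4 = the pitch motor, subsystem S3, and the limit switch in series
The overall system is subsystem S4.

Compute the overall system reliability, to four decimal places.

R(pitch motor) = exp(−0.000085 × 2500) = 0.808560
R(battery backup unit) = exp(−0.0000032 × 2500) = 0.992032
R(pitch drive inverter) = exp(−0.000040 × 2500) = 0.904837
R(pitch controller) = exp(−0.000088 × 2500) = 0.802519
R(slip-ring assembly) = exp(−0.000011 × 2500) = 0.972875
R(limit switch) = exp(−0.00013 × 2500) = 0.722527
Parallel (pitch drive inverter and pitch controller): 1 − (1 − 0.904837)(1 − 0.802519) = 0.981207
Series ([0.981207] and slip-ring assembly): 0.981207 × 0.972875 = 0.954592
Parallel (battery backup unit and [0.954592]): 1 − (1 − 0.992032)(1 − 0.954592) = 0.999638
Series (pitch motor, [0.999638], and limit switch): 0.808560 × 0.999638 × 0.722527 = 0.5840

0.5840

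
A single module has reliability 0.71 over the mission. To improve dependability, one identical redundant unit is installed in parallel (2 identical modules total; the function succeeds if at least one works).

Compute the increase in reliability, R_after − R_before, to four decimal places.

0.2059

R_before = 0.71
R_after = 1 − (1 − 0.71)^2 = 0.9159
ΔR = 0.9159 − 0.71 = 0.2059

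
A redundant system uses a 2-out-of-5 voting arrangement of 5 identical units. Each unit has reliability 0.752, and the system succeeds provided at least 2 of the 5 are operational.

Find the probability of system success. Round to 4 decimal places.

0.9848

R = Σ_{i=2}^{5} C(5,i) p^i (1−p)^{5−i} with p = 0.752
C(5,2)·0.752^2·0.248^3 = 0.086256
C(5,3)·0.752^3·0.248^2 = 0.261551
C(5,4)·0.752^4·0.248^1 = 0.396546
C(5,5)·0.752^5·0.248^0 = 0.240486
Sum = 0.9848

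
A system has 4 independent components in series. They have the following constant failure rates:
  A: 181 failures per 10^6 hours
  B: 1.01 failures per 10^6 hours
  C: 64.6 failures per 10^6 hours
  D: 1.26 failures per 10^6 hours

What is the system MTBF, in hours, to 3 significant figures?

4030

Series of exponential components: λ_sys = Σ λ_i
λ_sys = 0.000181 + 0.00000101 + 0.0000646 + 0.00000126 = 2.4787e-04 /h
MTBF = 1 / λ_sys = 4030 h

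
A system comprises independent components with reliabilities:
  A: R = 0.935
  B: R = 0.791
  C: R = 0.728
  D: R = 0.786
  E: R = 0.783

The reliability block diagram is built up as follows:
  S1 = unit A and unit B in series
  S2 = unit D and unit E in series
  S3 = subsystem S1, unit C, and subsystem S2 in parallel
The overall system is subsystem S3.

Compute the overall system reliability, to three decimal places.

0.973

Series (A and B): 0.93500 × 0.79100 = 0.73959
Series (D and E): 0.78600 × 0.78300 = 0.61544
Parallel ([0.73959], C, and [0.61544]): 1 − (1 − 0.73959)(1 − 0.72800)(1 − 0.61544) = 0.973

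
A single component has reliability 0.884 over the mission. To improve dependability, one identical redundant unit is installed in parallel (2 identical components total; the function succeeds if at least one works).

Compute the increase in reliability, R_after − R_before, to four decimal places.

0.1025

R_before = 0.884
R_after = 1 − (1 − 0.884)^2 = 0.9865
ΔR = 0.9865 − 0.884 = 0.1025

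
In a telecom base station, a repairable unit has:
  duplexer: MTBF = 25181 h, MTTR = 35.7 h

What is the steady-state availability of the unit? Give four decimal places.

A(duplexer) = MTBF/(MTBF+MTTR) = 25181/(25181+35.7) = 0.9986

0.9986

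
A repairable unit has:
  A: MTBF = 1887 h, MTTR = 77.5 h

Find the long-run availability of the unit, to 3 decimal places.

0.961

A(A) = MTBF/(MTBF+MTTR) = 1887/(1887+77.5) = 0.961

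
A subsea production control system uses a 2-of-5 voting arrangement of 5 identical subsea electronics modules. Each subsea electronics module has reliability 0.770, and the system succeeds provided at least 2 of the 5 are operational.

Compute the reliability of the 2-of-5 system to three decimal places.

R = Σ_{i=2}^{5} C(5,i) p^i (1−p)^{5−i} with p = 0.770
C(5,2)·0.770^2·0.230^3 = 0.07214
C(5,3)·0.770^3·0.230^2 = 0.24151
C(5,4)·0.770^4·0.230^1 = 0.40426
C(5,5)·0.770^5·0.230^0 = 0.27068
Sum = 0.989

0.989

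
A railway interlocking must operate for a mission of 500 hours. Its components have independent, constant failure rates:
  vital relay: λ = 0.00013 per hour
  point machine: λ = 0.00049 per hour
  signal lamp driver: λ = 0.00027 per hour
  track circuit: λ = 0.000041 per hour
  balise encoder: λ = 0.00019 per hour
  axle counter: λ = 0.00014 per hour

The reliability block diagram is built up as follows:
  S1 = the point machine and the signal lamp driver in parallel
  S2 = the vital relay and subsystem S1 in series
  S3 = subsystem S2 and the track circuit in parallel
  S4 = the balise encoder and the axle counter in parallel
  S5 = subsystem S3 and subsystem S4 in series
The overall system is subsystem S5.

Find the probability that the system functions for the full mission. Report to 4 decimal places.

R(vital relay) = exp(−0.00013 × 500) = 0.937067
R(point machine) = exp(−0.00049 × 500) = 0.782705
R(signal lamp driver) = exp(−0.00027 × 500) = 0.873716
R(track circuit) = exp(−0.000041 × 500) = 0.979709
R(balise encoder) = exp(−0.00019 × 500) = 0.909373
R(axle counter) = exp(−0.00014 × 500) = 0.932394
Parallel (point machine and signal lamp driver): 1 − (1 − 0.782705)(1 − 0.873716) = 0.972559
Series (vital relay and [0.972559]): 0.937067 × 0.972559 = 0.911353
Parallel ([0.911353] and track circuit): 1 − (1 − 0.911353)(1 − 0.979709) = 0.998201
Parallel (balise encoder and axle counter): 1 − (1 − 0.909373)(1 − 0.932394) = 0.993873
Series ([0.998201] and [0.993873]): 0.998201 × 0.993873 = 0.9921

0.9921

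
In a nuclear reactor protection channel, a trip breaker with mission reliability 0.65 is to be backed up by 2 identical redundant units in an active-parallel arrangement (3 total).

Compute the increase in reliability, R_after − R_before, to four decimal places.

0.3071

R_before = 0.65
R_after = 1 − (1 − 0.65)^3 = 0.9571
ΔR = 0.9571 − 0.65 = 0.3071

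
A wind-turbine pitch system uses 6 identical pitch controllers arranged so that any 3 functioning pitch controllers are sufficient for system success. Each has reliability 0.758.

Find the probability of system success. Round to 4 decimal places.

0.9665

R = Σ_{i=3}^{6} C(6,i) p^i (1−p)^{6−i} with p = 0.758
C(6,3)·0.758^3·0.242^3 = 0.123448
C(6,4)·0.758^4·0.242^2 = 0.290001
C(6,5)·0.758^5·0.242^1 = 0.363340
C(6,6)·0.758^6·0.242^0 = 0.189677
Sum = 0.9665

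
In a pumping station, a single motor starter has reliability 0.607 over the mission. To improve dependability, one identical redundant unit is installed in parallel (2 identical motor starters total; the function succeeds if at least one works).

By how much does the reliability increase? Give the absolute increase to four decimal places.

R_before = 0.607
R_after = 1 − (1 − 0.607)^2 = 0.8456
ΔR = 0.8456 − 0.607 = 0.2386

0.2386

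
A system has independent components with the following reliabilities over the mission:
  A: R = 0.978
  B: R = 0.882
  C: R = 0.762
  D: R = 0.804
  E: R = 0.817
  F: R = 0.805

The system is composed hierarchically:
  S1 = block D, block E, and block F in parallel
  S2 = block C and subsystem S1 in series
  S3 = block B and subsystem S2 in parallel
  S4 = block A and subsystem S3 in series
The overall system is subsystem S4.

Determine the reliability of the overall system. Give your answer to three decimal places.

0.950

Parallel (D, E, and F): 1 − (1 − 0.80400)(1 − 0.81700)(1 − 0.80500) = 0.99301
Series (C and [0.99301]): 0.76200 × 0.99301 = 0.75667
Parallel (B and [0.75667]): 1 − (1 − 0.88200)(1 − 0.75667) = 0.97129
Series (A and [0.97129]): 0.97800 × 0.97129 = 0.950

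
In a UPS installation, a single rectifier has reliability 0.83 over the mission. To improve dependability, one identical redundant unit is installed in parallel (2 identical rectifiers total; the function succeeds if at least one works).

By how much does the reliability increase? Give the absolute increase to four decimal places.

R_before = 0.83
R_after = 1 − (1 − 0.83)^2 = 0.9711
ΔR = 0.9711 − 0.83 = 0.1411

0.1411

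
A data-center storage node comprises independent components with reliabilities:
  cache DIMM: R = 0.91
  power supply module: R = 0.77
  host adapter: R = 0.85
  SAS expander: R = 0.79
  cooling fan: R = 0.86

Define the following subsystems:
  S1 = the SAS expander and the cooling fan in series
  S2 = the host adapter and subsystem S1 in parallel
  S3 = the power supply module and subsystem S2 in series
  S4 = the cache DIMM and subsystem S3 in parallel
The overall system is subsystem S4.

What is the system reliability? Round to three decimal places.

0.976

Series (SAS expander and cooling fan): 0.79000 × 0.86000 = 0.67940
Parallel (host adapter and [0.67940]): 1 − (1 − 0.85000)(1 − 0.67940) = 0.95191
Series (power supply module and [0.95191]): 0.77000 × 0.95191 = 0.73297
Parallel (cache DIMM and [0.73297]): 1 − (1 − 0.91000)(1 − 0.73297) = 0.976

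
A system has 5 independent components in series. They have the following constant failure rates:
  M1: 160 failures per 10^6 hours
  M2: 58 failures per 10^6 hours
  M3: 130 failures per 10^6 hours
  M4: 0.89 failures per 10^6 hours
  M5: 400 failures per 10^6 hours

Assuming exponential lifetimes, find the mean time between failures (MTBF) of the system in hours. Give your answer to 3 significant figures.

Series of exponential components: λ_sys = Σ λ_i
λ_sys = 0.00016 + 0.000058 + 0.00013 + 0.00000089 + 0.00040 = 7.4889e-04 /h
MTBF = 1 / λ_sys = 1340 h

1340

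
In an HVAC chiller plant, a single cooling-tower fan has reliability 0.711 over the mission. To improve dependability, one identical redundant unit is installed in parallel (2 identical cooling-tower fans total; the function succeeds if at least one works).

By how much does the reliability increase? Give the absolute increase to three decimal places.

0.205

R_before = 0.711
R_after = 1 − (1 − 0.711)^2 = 0.916
ΔR = 0.916 − 0.711 = 0.205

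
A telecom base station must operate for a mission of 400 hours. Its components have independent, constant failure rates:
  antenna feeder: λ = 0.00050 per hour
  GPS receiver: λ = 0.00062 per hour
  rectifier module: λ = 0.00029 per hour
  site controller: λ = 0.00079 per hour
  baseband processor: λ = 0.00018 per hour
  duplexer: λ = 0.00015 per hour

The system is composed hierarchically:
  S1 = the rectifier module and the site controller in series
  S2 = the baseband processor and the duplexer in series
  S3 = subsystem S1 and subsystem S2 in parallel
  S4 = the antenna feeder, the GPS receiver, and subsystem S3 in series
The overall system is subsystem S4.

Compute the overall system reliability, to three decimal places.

0.611

R(antenna feeder) = exp(−0.00050 × 400) = 0.81873
R(GPS receiver) = exp(−0.00062 × 400) = 0.78036
R(rectifier module) = exp(−0.00029 × 400) = 0.89048
R(site controller) = exp(−0.00079 × 400) = 0.72906
R(baseband processor) = exp(−0.00018 × 400) = 0.93053
R(duplexer) = exp(−0.00015 × 400) = 0.94176
Series (rectifier module and site controller): 0.89048 × 0.72906 = 0.64921
Series (baseband processor and duplexer): 0.93053 × 0.94176 = 0.87634
Parallel ([0.64921] and [0.87634]): 1 − (1 − 0.64921)(1 − 0.87634) = 0.95662
Series (antenna feeder, GPS receiver, and [0.95662]): 0.81873 × 0.78036 × 0.95662 = 0.611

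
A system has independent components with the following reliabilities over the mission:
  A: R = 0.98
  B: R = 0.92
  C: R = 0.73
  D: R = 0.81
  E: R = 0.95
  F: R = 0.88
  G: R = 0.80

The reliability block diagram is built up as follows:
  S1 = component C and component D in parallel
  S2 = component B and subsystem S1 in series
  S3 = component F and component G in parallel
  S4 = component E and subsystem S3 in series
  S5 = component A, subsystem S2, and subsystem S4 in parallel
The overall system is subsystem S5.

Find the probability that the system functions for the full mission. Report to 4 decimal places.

0.9998

Parallel (C and D): 1 − (1 − 0.730000)(1 − 0.810000) = 0.948700
Series (B and [0.948700]): 0.920000 × 0.948700 = 0.872804
Parallel (F and G): 1 − (1 − 0.880000)(1 − 0.800000) = 0.976000
Series (E and [0.976000]): 0.950000 × 0.976000 = 0.927200
Parallel (A, [0.872804], and [0.927200]): 1 − (1 − 0.980000)(1 − 0.872804)(1 − 0.927200) = 0.9998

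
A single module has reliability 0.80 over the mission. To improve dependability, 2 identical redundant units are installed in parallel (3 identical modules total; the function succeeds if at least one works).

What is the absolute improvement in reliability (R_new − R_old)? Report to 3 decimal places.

0.192

R_before = 0.80
R_after = 1 − (1 − 0.80)^3 = 0.992
ΔR = 0.992 − 0.80 = 0.192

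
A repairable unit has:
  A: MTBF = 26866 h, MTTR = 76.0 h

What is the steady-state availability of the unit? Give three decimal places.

A(A) = MTBF/(MTBF+MTTR) = 26866/(26866+76.0) = 0.997

0.997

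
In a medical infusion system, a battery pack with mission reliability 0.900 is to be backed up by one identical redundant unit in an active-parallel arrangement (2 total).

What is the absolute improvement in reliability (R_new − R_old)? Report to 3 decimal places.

0.090

R_before = 0.900
R_after = 1 − (1 − 0.900)^2 = 0.990
ΔR = 0.990 − 0.900 = 0.090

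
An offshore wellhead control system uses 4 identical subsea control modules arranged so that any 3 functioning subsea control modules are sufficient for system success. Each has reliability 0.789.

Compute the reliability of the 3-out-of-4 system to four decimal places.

R = Σ_{i=3}^{4} C(4,i) p^i (1−p)^{4−i} with p = 0.789
C(4,3)·0.789^3·0.211^1 = 0.414547
C(4,4)·0.789^4·0.211^0 = 0.387532
Sum = 0.8021

0.8021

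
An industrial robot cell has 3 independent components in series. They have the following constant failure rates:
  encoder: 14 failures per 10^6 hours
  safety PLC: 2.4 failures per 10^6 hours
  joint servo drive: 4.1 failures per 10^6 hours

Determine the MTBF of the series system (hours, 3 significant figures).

Series of exponential components: λ_sys = Σ λ_i
λ_sys = 0.000014 + 0.0000024 + 0.0000041 = 2.0500e-05 /h
MTBF = 1 / λ_sys = 48800 h

48800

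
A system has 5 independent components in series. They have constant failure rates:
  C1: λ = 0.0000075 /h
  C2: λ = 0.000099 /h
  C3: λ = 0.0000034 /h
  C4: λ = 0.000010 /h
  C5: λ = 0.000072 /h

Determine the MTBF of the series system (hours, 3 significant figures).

Series of exponential components: λ_sys = Σ λ_i
λ_sys = 0.0000075 + 0.000099 + 0.0000034 + 0.000010 + 0.000072 = 1.9190e-04 /h
MTBF = 1 / λ_sys = 5210 h

5210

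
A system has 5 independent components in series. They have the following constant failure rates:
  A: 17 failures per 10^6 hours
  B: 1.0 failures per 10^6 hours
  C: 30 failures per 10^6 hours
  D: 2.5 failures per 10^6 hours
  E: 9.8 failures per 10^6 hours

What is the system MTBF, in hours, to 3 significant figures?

Series of exponential components: λ_sys = Σ λ_i
λ_sys = 0.000017 + 0.0000010 + 0.000030 + 0.0000025 + 0.0000098 = 6.0300e-05 /h
MTBF = 1 / λ_sys = 16600 h

16600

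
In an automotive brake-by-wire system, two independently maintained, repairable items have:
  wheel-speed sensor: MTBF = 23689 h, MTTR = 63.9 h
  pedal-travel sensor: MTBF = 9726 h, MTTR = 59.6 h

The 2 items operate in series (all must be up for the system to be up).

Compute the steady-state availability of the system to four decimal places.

0.9912

A(wheel-speed sensor) = MTBF/(MTBF+MTTR) = 23689/(23689+63.9) = 0.997310
A(pedal-travel sensor) = MTBF/(MTBF+MTTR) = 9726/(9726+59.6) = 0.993909
Series availability: 0.997310 × 0.993909 = 0.9912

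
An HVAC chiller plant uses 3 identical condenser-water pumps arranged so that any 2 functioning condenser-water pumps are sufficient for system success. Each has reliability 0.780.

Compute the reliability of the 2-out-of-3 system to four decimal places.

0.8761

R = Σ_{i=2}^{3} C(3,i) p^i (1−p)^{3−i} with p = 0.780
C(3,2)·0.780^2·0.220^1 = 0.401544
C(3,3)·0.780^3·0.220^0 = 0.474552
Sum = 0.8761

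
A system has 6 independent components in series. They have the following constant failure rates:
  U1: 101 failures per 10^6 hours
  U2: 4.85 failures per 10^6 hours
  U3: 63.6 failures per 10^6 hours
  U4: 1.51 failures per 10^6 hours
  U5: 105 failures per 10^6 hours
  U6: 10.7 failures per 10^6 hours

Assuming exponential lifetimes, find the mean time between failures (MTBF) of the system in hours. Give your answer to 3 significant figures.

Series of exponential components: λ_sys = Σ λ_i
λ_sys = 0.000101 + 0.00000485 + 0.0000636 + 0.00000151 + 0.000105 + 0.0000107 = 2.8666e-04 /h
MTBF = 1 / λ_sys = 3490 h

3490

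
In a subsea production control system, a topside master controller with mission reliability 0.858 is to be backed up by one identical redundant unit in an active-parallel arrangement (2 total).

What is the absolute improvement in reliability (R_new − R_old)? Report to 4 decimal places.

R_before = 0.858
R_after = 1 − (1 − 0.858)^2 = 0.9798
ΔR = 0.9798 − 0.858 = 0.1218

0.1218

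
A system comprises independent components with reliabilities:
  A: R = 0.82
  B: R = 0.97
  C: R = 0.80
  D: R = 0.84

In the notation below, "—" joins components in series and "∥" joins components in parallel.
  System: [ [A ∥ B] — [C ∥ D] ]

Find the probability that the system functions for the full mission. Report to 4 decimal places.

0.9628

Parallel (A and B): 1 − (1 − 0.820000)(1 − 0.970000) = 0.994600
Parallel (C and D): 1 − (1 − 0.800000)(1 − 0.840000) = 0.968000
Series ([0.994600] and [0.968000]): 0.994600 × 0.968000 = 0.9628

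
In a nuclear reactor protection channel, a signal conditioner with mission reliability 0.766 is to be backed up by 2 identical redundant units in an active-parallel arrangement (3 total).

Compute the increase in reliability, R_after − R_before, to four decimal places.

0.2212

R_before = 0.766
R_after = 1 − (1 − 0.766)^3 = 0.9872
ΔR = 0.9872 − 0.766 = 0.2212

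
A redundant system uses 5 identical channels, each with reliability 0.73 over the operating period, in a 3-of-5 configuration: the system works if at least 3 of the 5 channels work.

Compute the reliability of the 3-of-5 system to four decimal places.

0.8743

R = Σ_{i=3}^{5} C(5,i) p^i (1−p)^{5−i} with p = 0.73
C(5,3)·0.73^3·0.27^2 = 0.283593
C(5,4)·0.73^4·0.27^1 = 0.383376
C(5,5)·0.73^5·0.27^0 = 0.207307
Sum = 0.8743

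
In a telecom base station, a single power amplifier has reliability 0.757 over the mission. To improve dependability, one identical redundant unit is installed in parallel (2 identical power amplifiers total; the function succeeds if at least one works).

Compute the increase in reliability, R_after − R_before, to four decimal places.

0.1840

R_before = 0.757
R_after = 1 − (1 − 0.757)^2 = 0.9410
ΔR = 0.9410 − 0.757 = 0.1840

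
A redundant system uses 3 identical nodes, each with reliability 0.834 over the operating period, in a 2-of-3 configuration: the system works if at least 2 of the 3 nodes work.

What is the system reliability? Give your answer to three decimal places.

R = Σ_{i=2}^{3} C(3,i) p^i (1−p)^{3−i} with p = 0.834
C(3,2)·0.834^2·0.166^1 = 0.34639
C(3,3)·0.834^3·0.166^0 = 0.58009
Sum = 0.926

0.926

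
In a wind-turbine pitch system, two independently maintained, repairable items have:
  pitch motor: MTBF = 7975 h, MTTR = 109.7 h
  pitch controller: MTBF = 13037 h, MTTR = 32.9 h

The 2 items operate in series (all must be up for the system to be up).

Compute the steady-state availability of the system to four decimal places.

A(pitch motor) = MTBF/(MTBF+MTTR) = 7975/(7975+109.7) = 0.986431
A(pitch controller) = MTBF/(MTBF+MTTR) = 13037/(13037+32.9) = 0.997483
Series availability: 0.986431 × 0.997483 = 0.9839

0.9839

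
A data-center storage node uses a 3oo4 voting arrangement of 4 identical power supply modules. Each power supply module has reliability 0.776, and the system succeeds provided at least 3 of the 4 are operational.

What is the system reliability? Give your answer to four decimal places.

R = Σ_{i=3}^{4} C(4,i) p^i (1−p)^{4−i} with p = 0.776
C(4,3)·0.776^3·0.224^1 = 0.418691
C(4,4)·0.776^4·0.224^0 = 0.362616
Sum = 0.7813

0.7813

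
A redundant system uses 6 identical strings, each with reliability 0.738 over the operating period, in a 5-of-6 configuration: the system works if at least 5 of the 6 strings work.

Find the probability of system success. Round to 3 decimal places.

R = Σ_{i=5}^{6} C(6,i) p^i (1−p)^{6−i} with p = 0.738
C(6,5)·0.738^5·0.262^1 = 0.34414
C(6,6)·0.738^6·0.262^0 = 0.16156
Sum = 0.506

0.506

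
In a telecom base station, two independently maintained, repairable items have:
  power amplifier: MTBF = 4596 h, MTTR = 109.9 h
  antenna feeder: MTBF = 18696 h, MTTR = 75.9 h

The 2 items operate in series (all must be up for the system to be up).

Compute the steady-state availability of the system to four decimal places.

0.9727

A(power amplifier) = MTBF/(MTBF+MTTR) = 4596/(4596+109.9) = 0.976646
A(antenna feeder) = MTBF/(MTBF+MTTR) = 18696/(18696+75.9) = 0.995957
Series availability: 0.976646 × 0.995957 = 0.9727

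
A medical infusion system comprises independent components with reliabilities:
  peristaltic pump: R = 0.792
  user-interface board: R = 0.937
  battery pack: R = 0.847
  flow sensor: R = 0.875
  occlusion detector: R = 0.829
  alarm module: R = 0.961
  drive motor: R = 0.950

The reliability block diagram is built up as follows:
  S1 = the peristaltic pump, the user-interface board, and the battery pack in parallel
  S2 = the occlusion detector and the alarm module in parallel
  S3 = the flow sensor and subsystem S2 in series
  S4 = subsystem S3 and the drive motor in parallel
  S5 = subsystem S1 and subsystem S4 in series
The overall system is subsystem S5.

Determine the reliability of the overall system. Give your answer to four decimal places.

Parallel (peristaltic pump, user-interface board, and battery pack): 1 − (1 − 0.792000)(1 − 0.937000)(1 − 0.847000) = 0.997995
Parallel (occlusion detector and alarm module): 1 − (1 − 0.829000)(1 − 0.961000) = 0.993331
Series (flow sensor and [0.993331]): 0.875000 × 0.993331 = 0.869165
Parallel ([0.869165] and drive motor): 1 − (1 − 0.869165)(1 − 0.950000) = 0.993458
Series ([0.997995] and [0.993458]): 0.997995 × 0.993458 = 0.9915

0.9915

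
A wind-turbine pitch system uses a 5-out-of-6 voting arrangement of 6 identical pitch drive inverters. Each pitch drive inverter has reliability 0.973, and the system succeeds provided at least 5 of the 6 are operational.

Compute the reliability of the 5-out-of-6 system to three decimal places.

0.990

R = Σ_{i=5}^{6} C(6,i) p^i (1−p)^{6−i} with p = 0.973
C(6,5)·0.973^5·0.027^1 = 0.14128
C(6,6)·0.973^6·0.027^0 = 0.84855
Sum = 0.990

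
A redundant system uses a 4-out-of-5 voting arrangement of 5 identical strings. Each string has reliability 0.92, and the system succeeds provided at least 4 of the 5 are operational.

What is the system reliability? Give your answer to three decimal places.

0.946

R = Σ_{i=4}^{5} C(5,i) p^i (1−p)^{5−i} with p = 0.92
C(5,4)·0.92^4·0.08^1 = 0.28656
C(5,5)·0.92^5·0.08^0 = 0.65908
Sum = 0.946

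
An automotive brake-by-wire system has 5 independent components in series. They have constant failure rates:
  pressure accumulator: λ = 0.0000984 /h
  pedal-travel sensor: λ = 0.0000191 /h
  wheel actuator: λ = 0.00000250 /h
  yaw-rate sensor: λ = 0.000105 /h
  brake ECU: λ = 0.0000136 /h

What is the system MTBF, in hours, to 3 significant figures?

4190

Series of exponential components: λ_sys = Σ λ_i
λ_sys = 0.0000984 + 0.0000191 + 0.00000250 + 0.000105 + 0.0000136 = 2.3860e-04 /h
MTBF = 1 / λ_sys = 4190 h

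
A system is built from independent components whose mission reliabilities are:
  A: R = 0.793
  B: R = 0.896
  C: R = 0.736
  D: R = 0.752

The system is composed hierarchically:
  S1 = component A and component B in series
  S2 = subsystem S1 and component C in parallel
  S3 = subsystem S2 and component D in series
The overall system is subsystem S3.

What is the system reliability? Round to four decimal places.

Series (A and B): 0.793000 × 0.896000 = 0.710528
Parallel ([0.710528] and C): 1 − (1 − 0.710528)(1 − 0.736000) = 0.923579
Series ([0.923579] and D): 0.923579 × 0.752000 = 0.6945

0.6945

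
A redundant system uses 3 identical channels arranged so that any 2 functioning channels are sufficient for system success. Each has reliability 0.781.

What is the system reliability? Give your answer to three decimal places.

0.877

R = Σ_{i=2}^{3} C(3,i) p^i (1−p)^{3−i} with p = 0.781
C(3,2)·0.781^2·0.219^1 = 0.40074
C(3,3)·0.781^3·0.219^0 = 0.47638
Sum = 0.877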